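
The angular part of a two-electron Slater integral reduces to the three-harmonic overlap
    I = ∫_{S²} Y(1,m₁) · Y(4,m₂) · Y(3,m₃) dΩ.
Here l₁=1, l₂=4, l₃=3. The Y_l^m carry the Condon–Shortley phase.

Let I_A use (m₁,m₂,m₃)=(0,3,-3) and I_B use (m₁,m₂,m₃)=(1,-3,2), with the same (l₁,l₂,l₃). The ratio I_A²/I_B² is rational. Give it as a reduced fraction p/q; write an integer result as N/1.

l's match ⇒ only the (l;m) 3-j factors differ between A and B.
A: triangle coeff Δ(1,4,3) = 1/252; Σ_t [1,1]: t=1:−1/720 = -1/720; (3j)²=1/36 [(1 4 3; 0 3 -3)], sign=-1
B: triangle coeff Δ(1,4,3) = 1/252; Σ_t [0,0]: t=0:+1/240 = 1/240; (3j)²=1/12 [(1 4 3; 1 -3 2)], sign=-1
I_A²/I_B² = (1/36)/(1/12) = 1/3

1/3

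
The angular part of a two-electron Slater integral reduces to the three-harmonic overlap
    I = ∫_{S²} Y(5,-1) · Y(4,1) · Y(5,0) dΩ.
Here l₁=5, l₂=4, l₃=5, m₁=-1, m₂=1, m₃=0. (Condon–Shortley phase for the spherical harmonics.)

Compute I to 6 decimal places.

-0.053153

m-sum 0 ✓  L=14 even ✓  1≤5≤9 ✓
Π(2lᵢ+1) = 11×9×11 = 1089
triangle coeff Δ(5,4,5) = 1/3153150
Σ_t [0,4]: t=0:+1/69120 t=1:−1/1728 t=2:+1/576 t=3:−1/1728 t=4:+1/69120 = 7/11520
(3j)²=2/143 [(5 4 5; 0 0 0)], sign=-1
Σ_t [1,4]: t=1:−1/17280 t=2:+1/1152 t=3:−1/864 t=4:+1/6912 = -7/34560
(3j)²=1/429 [(5 4 5; -1 1 0)], sign=+1
⇒ 4πI² = 6/169
I = (-1)√(6/169/(4π)) = -0.05315295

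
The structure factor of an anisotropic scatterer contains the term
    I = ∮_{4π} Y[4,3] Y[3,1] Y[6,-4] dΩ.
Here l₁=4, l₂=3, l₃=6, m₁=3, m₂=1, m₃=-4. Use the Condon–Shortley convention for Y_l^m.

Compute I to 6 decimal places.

0.000000

Σlᵢ=13 odd — θ-integrand is odd under cosθ→−cosθ; I=0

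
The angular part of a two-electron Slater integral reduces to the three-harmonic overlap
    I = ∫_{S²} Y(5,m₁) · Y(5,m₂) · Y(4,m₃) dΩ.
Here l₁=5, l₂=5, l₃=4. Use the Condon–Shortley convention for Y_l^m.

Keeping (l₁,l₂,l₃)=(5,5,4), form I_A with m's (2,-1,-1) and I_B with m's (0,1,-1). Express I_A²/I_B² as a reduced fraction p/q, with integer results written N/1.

l's match ⇒ only the (l;m) 3-j factors differ between A and B.
A: triangle coeff Δ(5,5,4) = 1/3153150; Σ_t [0,3]: t=0:+1/103680 t=1:−1/2880 t=2:+1/1152 t=3:−1/5184 = 7/20736; (3j)²=35/2574 [(5 5 4; 2 -1 -1)], sign=-1
B: triangle coeff Δ(5,5,4) = 1/3153150; Σ_t [2,5]: t=2:+1/6912 t=3:−1/864 t=4:+1/1152 t=5:−1/17280 = -7/34560; (3j)²=1/429 [(5 5 4; 0 1 -1)], sign=+1
I_A²/I_B² = (35/2574)/(1/429) = 35/6

35/6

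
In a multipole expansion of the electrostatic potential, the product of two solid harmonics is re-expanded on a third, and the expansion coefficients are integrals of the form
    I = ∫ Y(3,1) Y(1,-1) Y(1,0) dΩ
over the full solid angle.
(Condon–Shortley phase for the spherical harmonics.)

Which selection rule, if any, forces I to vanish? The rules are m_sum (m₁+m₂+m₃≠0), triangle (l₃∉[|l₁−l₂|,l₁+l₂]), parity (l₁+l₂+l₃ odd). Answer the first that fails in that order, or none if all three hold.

azimuthal sum: 1 − 1 + 0 = 0  ✓
2 ≤ 1 ≤ 4 (triangle on l)  ✗
L = 3 + 1 + 1 = 5 (odd)

triangle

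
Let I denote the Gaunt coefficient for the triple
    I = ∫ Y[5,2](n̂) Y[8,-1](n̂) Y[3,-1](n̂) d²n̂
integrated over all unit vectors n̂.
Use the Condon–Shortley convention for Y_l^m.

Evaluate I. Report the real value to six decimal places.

Rules hold: Σm=0, L=16 even, 3≤3≤13.
N = 11·17·7 = 1309
Δ = 10!·0!·6!/17! = 1/136136
Racah Σ t=5..5: t=5:−1/518400 = -1/518400
⇒ 3j(5 8 3; 0 0 0)² = 56/2431, sgn +1
Racah Σ t=3..3: t=3:−1/1451520 = -1/1451520
⇒ 3j(5 8 3; 2 -1 -1)² = 45/4862, sgn -1
4πI² = N·(3j₀)²·(3jₘ)² = 8820/31603
I = -1·√(0.279087/4π) = -0.14902708

-0.149027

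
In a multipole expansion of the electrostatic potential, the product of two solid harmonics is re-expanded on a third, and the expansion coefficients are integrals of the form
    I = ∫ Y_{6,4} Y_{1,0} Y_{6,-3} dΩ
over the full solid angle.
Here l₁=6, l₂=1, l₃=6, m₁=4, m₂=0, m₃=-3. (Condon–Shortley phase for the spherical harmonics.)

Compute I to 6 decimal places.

m-sum = 4 + 0 − 3 = 1 ≠ 0 ⇒ I = 0

0.000000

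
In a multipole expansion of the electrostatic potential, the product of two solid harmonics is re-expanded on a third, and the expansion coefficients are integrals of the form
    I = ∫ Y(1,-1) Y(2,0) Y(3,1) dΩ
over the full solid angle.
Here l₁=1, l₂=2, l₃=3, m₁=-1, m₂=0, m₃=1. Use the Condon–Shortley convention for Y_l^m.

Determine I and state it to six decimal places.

Checks pass: Σm=0; 6 even; l₃=3∈[1,3].
(2·1+1)(2·2+1)(2·3+1) = 105
Δ: 0! 2! 4! / 7! → 1/105
sum: t=0:+1/4 = 1/4
3j²(1 2 3; 0 0 0) = Δ·Π!·Σ² = 3/35  (sign -1)
sum: t=0:+1/8 = 1/8
3j²(1 2 3; -1 0 1) = Δ·Π!·Σ² = 2/35  (sign +1)
combine: 4πI² = 105·3/35·2/35 = 18/35
take √, sign -1: I = -0.20230066

-0.202301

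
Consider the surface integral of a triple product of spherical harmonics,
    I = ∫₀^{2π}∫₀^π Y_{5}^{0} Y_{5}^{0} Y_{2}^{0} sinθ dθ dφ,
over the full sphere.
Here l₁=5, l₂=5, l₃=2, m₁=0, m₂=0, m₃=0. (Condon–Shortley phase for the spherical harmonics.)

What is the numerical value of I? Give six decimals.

0.161739

m-sum 0 ✓  L=12 even ✓  0≤2≤10 ✓
Π(2lᵢ+1) = 11×11×5 = 605
triangle coeff Δ(5,5,2) = 1/38610
Σ_t [3,5]: t=3:−1/2880 t=4:+1/576 t=5:−1/2880 = 1/960
(3j)²=10/429 [(5 5 2; 0 0 0)], sign=+1
(m-triple is (0,0,0) — same symbol as above.)
⇒ 4πI² = 500/1521
I = (+1)√(500/1521/(4π)) = 0.16173926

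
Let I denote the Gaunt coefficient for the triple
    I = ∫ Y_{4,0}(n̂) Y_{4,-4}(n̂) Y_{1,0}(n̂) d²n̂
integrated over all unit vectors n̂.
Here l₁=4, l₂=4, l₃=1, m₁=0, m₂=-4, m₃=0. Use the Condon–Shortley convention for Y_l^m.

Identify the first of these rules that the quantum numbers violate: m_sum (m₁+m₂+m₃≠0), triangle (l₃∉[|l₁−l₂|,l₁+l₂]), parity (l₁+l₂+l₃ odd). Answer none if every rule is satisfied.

m_sum

azimuthal sum: 0 − 4 + 0 = -4  ✗
0 ≤ 1 ≤ 8 (triangle on l)
L = 4 + 4 + 1 = 9 (odd)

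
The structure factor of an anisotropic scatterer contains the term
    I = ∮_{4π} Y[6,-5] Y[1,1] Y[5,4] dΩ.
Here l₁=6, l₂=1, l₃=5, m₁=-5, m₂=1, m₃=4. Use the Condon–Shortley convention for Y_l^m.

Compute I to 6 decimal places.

-0.303018

Checks pass: Σm=0; 12 even; l₃=5∈[5,7].
(2·6+1)(2·1+1)(2·5+1) = 429
Δ: 2! 10! 0! / 13! → 1/858
sum: t=1:−1/14400 = -1/14400
3j²(6 1 5; 0 0 0) = Δ·Π!·Σ² = 6/143  (sign +1)
sum: t=2:+1/725760 = 1/725760
3j²(6 1 5; -5 1 4) = Δ·Π!·Σ² = 5/78  (sign -1)
combine: 4πI² = 429·6/143·5/78 = 15/13
take √, sign -1: I = -0.30301841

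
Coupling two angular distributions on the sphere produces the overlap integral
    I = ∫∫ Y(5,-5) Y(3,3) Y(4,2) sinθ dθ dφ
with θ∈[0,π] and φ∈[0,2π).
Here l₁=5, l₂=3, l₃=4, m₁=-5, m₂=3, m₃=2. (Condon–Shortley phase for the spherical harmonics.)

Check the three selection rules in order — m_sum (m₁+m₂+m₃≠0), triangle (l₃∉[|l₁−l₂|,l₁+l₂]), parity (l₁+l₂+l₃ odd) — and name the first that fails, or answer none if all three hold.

none

azimuthal sum: -5 + 3 + 2 = 0  ✓
2 ≤ 4 ≤ 8 (triangle on l)  ✓
L = 5 + 3 + 4 = 12 (even)  ✓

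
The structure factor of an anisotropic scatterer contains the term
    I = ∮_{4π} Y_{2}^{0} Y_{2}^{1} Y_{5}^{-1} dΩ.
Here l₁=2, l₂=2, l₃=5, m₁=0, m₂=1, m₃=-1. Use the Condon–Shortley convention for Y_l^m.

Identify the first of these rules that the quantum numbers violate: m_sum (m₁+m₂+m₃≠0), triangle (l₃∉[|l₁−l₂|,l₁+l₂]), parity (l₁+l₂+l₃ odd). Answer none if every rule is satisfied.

Σmᵢ = 0  ✓
l₃∈[|l₁−l₂|,l₁+l₂]=[0,4], have l₃=5  ✗
Σlᵢ = 9 ⇒ odd

triangle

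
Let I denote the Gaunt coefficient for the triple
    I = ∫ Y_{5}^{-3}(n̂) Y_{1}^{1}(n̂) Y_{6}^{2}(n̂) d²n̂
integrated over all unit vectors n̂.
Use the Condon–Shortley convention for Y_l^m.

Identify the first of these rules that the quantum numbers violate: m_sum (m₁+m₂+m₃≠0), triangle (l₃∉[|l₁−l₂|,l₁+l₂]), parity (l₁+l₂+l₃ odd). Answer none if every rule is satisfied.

none

azimuthal sum: -3 + 1 + 2 = 0  ✓
4 ≤ 6 ≤ 6 (triangle on l)  ✓
L = 5 + 1 + 6 = 12 (even)  ✓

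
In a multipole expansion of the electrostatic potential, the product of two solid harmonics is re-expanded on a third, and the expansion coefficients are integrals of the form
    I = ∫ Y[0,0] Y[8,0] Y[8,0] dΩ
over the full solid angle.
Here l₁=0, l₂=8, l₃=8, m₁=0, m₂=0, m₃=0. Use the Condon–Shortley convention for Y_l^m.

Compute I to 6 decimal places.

0.282095

Rules hold: Σm=0, L=16 even, 8≤8≤8.
N = 1·17·17 = 289
Δ = 0!·0!·16!/17! = 1/17
Racah Σ t=0..0: t=0:+1/1625702400 = 1/1625702400
⇒ 3j(0 8 8; 0 0 0)² = 1/17, sgn +1
(m-triple is (0,0,0) — same symbol as above.)
4πI² = N·(3j₀)²·(3jₘ)² = 1/1
I = +1·√(1/4π) = 0.28209479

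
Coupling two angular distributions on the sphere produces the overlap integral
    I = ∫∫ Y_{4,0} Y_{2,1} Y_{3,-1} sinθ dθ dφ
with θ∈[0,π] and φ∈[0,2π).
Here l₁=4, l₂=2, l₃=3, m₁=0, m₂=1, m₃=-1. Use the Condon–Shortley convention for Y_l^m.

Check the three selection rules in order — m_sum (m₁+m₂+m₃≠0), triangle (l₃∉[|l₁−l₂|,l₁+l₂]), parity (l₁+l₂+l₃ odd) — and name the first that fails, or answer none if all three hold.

parity

azimuthal sum: 0 + 1 − 1 = 0  ✓
2 ≤ 3 ≤ 6 (triangle on l)  ✓
L = 4 + 2 + 3 = 9 (odd)  ✗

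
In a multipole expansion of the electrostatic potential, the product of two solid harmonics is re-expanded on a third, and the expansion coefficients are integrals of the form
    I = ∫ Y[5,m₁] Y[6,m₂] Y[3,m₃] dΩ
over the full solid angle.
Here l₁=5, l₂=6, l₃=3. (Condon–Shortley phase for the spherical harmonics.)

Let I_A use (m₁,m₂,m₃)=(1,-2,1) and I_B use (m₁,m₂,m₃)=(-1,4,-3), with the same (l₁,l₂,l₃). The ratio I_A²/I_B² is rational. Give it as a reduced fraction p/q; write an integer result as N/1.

1/2

Same 5,6,3: normalisation and zero-m 3j drop out of the ratio.
A: Δ: 8! 2! 4! / 15! → 1/675675; sum: t=2:+1/11520 t=3:−1/4320 t=4:+1/27648 = -1/9216; 3j²(5 6 3; 1 -2 1) = Δ·Π!·Σ² = 2/143  (sign -1)
B: Δ: 8! 2! 4! / 15! → 1/675675; sum: t=6:+1/69120 = 1/69120; 3j²(5 6 3; -1 4 -3) = Δ·Π!·Σ² = 4/143  (sign +1)
I_A²/I_B² = (2/143)/(4/143) = 1/2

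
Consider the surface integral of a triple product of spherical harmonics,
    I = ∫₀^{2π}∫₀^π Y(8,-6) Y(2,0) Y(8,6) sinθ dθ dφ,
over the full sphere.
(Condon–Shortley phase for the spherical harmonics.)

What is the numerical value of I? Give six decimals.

m-sum 0 ✓  L=18 even ✓  6≤8≤10 ✓
Π(2lᵢ+1) = 17×5×17 = 1445
triangle coeff Δ(8,2,8) = 1/348840
Σ_t [0,2]: t=0:+1/116121600 t=1:−1/25401600 t=2:+1/116121600 = -1/45158400
(3j)²=24/1615 [(8 2 8; 0 0 0)], sign=-1
Σ_t [0,2]: t=0:+1/348713164800 t=1:−1/6227020800 t=2:+1/3832012800 = 1/9686476800
(3j)²=6/1615 [(8 2 8; -6 0 6)], sign=+1
⇒ 4πI² = 144/1805
I = (-1)√(144/1805/(4π)) = -0.07967787

-0.079678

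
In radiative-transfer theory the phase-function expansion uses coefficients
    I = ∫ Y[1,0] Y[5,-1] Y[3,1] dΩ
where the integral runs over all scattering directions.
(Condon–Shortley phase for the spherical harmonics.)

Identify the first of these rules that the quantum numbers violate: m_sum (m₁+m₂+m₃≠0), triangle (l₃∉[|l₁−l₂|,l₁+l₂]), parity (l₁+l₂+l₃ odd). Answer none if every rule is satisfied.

triangle

azimuthal sum: 0 − 1 + 1 = 0  ✓
4 ≤ 3 ≤ 6 (triangle on l)  ✗
L = 1 + 5 + 3 = 9 (odd)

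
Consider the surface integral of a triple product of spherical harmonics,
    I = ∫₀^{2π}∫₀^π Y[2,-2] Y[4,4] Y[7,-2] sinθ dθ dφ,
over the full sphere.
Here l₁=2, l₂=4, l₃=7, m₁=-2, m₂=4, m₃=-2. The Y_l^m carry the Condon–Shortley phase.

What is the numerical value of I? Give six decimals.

0.000000

l₃=7 ∉ [2,6] — triangle fails ⇒ I = 0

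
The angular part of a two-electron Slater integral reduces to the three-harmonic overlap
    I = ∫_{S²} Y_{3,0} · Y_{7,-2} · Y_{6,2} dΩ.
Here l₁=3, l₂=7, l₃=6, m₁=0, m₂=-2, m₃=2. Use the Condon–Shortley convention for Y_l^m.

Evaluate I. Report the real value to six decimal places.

0.080527

Checks pass: Σm=0; 16 even; l₃=6∈[4,10].
(2·3+1)(2·7+1)(2·6+1) = 1365
Δ: 4! 2! 10! / 17! → 1/2042040
sum: t=1:−1/207360 t=2:+1/57600 t=3:−1/207360 = 1/129600
3j²(3 7 6; 0 0 0) = Δ·Π!·Σ² = 168/12155  (sign +1)
sum: t=1:−1/207360 t=2:+1/120960 t=3:−1/967680 = 1/414720
3j²(3 7 6; 0 -2 2) = Δ·Π!·Σ² = 21/4862  (sign +1)
combine: 4πI² = 1365·168/12155·21/4862 = 37044/454597
take √, sign +1: I = 0.08052685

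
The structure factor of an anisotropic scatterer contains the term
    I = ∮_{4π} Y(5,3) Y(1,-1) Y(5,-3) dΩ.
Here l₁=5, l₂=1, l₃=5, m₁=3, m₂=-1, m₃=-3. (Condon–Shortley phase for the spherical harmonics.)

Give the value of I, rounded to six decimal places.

Σmᵢ = -1 ≠ 0, so the φ-integral vanishes; I = 0

0.000000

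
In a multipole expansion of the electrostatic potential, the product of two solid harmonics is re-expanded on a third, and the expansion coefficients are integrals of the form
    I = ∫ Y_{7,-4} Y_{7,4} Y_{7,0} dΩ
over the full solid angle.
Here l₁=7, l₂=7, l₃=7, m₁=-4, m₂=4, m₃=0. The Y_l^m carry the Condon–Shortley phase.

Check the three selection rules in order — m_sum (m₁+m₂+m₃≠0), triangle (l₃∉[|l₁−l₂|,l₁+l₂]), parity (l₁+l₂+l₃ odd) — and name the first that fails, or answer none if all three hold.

azimuthal sum: -4 + 4 + 0 = 0  ✓
0 ≤ 7 ≤ 14 (triangle on l)  ✓
L = 7 + 7 + 7 = 21 (odd)  ✗

parity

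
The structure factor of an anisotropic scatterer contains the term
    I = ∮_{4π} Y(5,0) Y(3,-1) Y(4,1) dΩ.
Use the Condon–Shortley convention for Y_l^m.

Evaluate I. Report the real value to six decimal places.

m-sum 0 ✓  L=12 even ✓  2≤4≤8 ✓
Π(2lᵢ+1) = 11×7×9 = 693
triangle coeff Δ(5,3,4) = 1/180180
Σ_t [1,3]: t=1:−1/576 t=2:+1/144 t=3:−1/576 = 1/288
(3j)²=20/1001 [(5 3 4; 0 0 0)], sign=+1
Σ_t [0,2]: t=0:+1/5760 t=1:−1/288 t=2:+1/288 = 1/5760
(3j)²=1/12012 [(5 3 4; 0 -1 1)], sign=-1
⇒ 4πI² = 15/13013
I = (-1)√(15/13013/(4π)) = -0.00957750

-0.009577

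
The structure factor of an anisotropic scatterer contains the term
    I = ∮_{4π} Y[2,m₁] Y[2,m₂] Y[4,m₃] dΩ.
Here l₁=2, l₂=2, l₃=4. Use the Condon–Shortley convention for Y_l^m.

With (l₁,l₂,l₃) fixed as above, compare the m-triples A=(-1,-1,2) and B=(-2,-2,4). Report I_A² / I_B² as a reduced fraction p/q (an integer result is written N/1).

Shared (l₁,l₂,l₃)=(2,2,4): N and (l;000)² cancel in I_A²/I_B².
A: Δ = 0!·4!·4!/9! = 1/630; Racah Σ t=0..0: t=0:+1/36 = 1/36; ⇒ 3j(2 2 4; -1 -1 2)² = 4/63, sgn +1
B: Δ = 0!·4!·4!/9! = 1/630; Racah Σ t=0..0: t=0:+1/576 = 1/576; ⇒ 3j(2 2 4; -2 -2 4)² = 1/9, sgn +1
I_A²/I_B² = (4/63)/(1/9) = 4/7

4/7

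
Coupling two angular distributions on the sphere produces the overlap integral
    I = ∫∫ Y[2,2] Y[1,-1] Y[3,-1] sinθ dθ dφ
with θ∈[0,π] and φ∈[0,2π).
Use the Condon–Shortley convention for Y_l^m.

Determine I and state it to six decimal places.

m-sum 0 ✓  L=6 even ✓  1≤3≤3 ✓
Π(2lᵢ+1) = 5×3×7 = 105
triangle coeff Δ(2,1,3) = 1/105
Σ_t [0,0]: t=0:+1/4 = 1/4
(3j)²=3/35 [(2 1 3; 0 0 0)], sign=-1
Σ_t [0,0]: t=0:+1/48 = 1/48
(3j)²=1/105 [(2 1 3; 2 -1 -1)], sign=+1
⇒ 4πI² = 3/35
I = (-1)√(3/35/(4π)) = -0.08258890

-0.082589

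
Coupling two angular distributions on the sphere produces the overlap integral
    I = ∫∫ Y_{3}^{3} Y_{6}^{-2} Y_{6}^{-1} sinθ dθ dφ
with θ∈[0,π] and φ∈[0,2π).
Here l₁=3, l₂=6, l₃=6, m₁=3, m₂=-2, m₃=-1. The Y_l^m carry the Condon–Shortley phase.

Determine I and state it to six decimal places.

l₁+l₂+l₃=15 is odd: 3j(l;000)=0 ⇒ I=0

0.000000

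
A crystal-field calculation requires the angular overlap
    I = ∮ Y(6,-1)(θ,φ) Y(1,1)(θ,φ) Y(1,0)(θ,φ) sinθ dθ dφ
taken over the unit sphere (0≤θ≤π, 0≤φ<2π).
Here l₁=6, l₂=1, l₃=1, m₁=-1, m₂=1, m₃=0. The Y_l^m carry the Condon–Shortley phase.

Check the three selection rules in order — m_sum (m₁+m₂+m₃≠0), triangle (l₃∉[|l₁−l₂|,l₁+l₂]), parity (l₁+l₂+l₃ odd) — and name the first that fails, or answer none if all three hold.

Σmᵢ = 0  ✓
l₃∈[|l₁−l₂|,l₁+l₂]=[5,7], have l₃=1  ✗
Σlᵢ = 8 ⇒ even

triangle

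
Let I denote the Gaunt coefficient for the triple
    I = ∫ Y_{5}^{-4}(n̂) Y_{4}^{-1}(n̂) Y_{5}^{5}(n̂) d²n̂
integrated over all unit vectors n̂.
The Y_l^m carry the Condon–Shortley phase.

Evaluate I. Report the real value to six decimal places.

Rules hold: Σm=0, L=14 even, 1≤5≤9.
N = 11·9·11 = 1089
Δ = 4!·6!·4!/15! = 1/3153150
Racah Σ t=0..4: t=0:+1/69120 t=1:−1/1728 t=2:+1/576 t=3:−1/1728 t=4:+1/69120 = 7/11520
⇒ 3j(5 4 5; 0 0 0)² = 2/143, sgn -1
Racah Σ t=3..3: t=3:−1/103680 = -1/103680
⇒ 3j(5 4 5; -4 -1 5)² = 4/143, sgn -1
4πI² = N·(3j₀)²·(3jₘ)² = 72/169
I = +1·√(0.426036/4π) = 0.18412721

0.184127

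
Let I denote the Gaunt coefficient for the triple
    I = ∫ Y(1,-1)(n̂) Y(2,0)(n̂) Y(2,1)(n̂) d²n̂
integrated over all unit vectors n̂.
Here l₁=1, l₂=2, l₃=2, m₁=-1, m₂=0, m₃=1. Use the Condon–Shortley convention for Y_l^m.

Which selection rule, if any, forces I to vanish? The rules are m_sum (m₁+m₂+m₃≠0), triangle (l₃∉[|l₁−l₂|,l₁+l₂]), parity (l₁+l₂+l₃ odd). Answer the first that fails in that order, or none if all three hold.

parity

azimuthal sum: -1 + 0 + 1 = 0  ✓
1 ≤ 2 ≤ 3 (triangle on l)  ✓
L = 1 + 2 + 2 = 5 (odd)  ✗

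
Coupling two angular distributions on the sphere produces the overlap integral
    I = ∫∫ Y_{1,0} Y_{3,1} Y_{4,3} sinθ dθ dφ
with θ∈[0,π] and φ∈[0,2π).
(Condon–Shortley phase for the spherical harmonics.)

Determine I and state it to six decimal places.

0.000000

Σmᵢ = 4 ≠ 0, so the φ-integral vanishes; I = 0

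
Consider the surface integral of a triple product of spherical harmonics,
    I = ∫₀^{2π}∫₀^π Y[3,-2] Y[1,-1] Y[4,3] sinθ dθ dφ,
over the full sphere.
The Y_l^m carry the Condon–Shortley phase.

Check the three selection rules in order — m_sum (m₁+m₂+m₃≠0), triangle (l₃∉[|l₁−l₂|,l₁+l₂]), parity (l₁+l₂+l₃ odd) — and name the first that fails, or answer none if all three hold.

none

Σmᵢ = 0  ✓
l₃∈[|l₁−l₂|,l₁+l₂]=[2,4], have l₃=4  ✓
Σlᵢ = 8 ⇒ even  ✓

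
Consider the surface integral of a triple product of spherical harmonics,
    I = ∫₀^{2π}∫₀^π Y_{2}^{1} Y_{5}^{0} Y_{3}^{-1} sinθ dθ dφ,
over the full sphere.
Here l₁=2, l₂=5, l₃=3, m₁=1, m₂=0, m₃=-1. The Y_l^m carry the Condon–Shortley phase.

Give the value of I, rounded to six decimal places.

Rules hold: Σm=0, L=10 even, 3≤3≤7.
N = 5·11·7 = 385
Δ = 4!·0!·6!/11! = 1/2310
Racah Σ t=2..2: t=2:+1/144 = 1/144
⇒ 3j(2 5 3; 0 0 0)² = 10/231, sgn -1
Racah Σ t=1..1: t=1:−1/288 = -1/288
⇒ 3j(2 5 3; 1 0 -1)² = 5/231, sgn -1
4πI² = N·(3j₀)²·(3jₘ)² = 250/693
I = +1·√(0.36075/4π) = 0.16943318

0.169433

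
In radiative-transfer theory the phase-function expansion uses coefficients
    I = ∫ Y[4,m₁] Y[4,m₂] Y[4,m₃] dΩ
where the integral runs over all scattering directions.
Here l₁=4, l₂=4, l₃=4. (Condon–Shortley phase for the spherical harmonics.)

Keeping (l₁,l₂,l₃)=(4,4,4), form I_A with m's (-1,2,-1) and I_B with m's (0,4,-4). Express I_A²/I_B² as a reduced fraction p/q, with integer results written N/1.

90/49

Shared (l₁,l₂,l₃)=(4,4,4): N and (l;000)² cancel in I_A²/I_B².
A: Δ = 4!·4!·4!/13! = 1/450450; Racah Σ t=2..4: t=2:+1/576 t=3:−1/144 t=4:+1/576 = -1/288; ⇒ 3j(4 4 4; -1 2 -1)² = 20/1001, sgn +1
B: Δ = 4!·4!·4!/13! = 1/450450; Racah Σ t=4..4: t=4:+1/13824 = 1/13824; ⇒ 3j(4 4 4; 0 4 -4)² = 14/1287, sgn +1
I_A²/I_B² = (20/1001)/(14/1287) = 90/49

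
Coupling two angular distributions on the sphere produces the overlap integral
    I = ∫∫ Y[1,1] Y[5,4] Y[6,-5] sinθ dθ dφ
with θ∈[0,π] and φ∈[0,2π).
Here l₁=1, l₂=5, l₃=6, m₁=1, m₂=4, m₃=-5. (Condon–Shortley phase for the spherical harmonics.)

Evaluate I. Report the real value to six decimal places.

Rules hold: Σm=0, L=12 even, 4≤6≤6.
N = 3·11·13 = 429
Δ = 0!·2!·10!/13! = 1/858
Racah Σ t=0..0: t=0:+1/14400 = 1/14400
⇒ 3j(1 5 6; 0 0 0)² = 6/143, sgn +1
Racah Σ t=0..0: t=0:+1/725760 = 1/725760
⇒ 3j(1 5 6; 1 4 -5)² = 5/78, sgn -1
4πI² = N·(3j₀)²·(3jₘ)² = 15/13
I = -1·√(1.15385/4π) = -0.30301841

-0.303018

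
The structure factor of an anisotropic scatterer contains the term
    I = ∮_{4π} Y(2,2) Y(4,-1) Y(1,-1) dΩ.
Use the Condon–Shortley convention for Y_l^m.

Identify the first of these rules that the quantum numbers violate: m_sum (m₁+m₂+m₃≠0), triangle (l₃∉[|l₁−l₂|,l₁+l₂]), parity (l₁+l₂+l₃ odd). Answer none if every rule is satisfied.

azimuthal sum: 2 − 1 − 1 = 0  ✓
2 ≤ 1 ≤ 6 (triangle on l)  ✗
L = 2 + 4 + 1 = 7 (odd)

triangle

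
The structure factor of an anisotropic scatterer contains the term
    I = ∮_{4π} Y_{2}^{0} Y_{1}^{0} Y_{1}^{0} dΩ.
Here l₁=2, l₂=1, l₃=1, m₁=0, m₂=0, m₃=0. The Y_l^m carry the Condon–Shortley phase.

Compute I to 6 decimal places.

0.252313

Checks pass: Σm=0; 4 even; l₃=1∈[1,3].
(2·2+1)(2·1+1)(2·1+1) = 45
Δ: 2! 2! 0! / 5! → 1/30
sum: t=1:−1/1 = -1/1
3j²(2 1 1; 0 0 0) = Δ·Π!·Σ² = 2/15  (sign +1)
(m-triple is (0,0,0) — same symbol as above.)
combine: 4πI² = 45·2/15·2/15 = 4/5
take √, sign +1: I = 0.25231325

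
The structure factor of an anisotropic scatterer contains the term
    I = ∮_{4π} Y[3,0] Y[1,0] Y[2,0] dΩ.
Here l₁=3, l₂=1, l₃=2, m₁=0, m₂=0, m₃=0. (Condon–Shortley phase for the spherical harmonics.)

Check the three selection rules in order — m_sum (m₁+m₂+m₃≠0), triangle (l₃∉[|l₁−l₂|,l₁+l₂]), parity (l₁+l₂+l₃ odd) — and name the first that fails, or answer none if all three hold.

Σmᵢ = 0  ✓
l₃∈[|l₁−l₂|,l₁+l₂]=[2,4], have l₃=2  ✓
Σlᵢ = 6 ⇒ even  ✓

none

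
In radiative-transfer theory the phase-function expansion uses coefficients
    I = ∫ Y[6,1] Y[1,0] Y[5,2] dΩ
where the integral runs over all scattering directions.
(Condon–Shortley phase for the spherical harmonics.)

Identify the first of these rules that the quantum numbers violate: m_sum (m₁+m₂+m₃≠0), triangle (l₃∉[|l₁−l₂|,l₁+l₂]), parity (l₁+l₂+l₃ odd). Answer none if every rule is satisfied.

Σmᵢ = 3  ✗
l₃∈[|l₁−l₂|,l₁+l₂]=[5,7], have l₃=5
Σlᵢ = 12 ⇒ even

m_sum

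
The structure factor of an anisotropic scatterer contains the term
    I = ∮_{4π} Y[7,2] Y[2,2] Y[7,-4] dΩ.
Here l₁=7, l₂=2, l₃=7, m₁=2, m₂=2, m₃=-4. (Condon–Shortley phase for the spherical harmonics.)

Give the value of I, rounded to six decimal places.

-0.163963

Rules hold: Σm=0, L=16 even, 5≤7≤9.
N = 15·5·15 = 1125
Δ = 2!·12!·2!/17! = 1/185640
Racah Σ t=0..2: t=0:+1/2419200 t=1:−1/518400 t=2:+1/2419200 = -1/907200
⇒ 3j(7 2 7; 0 0 0)² = 56/3315, sgn +1
Racah Σ t=2..2: t=2:+1/8709120 = 1/8709120
⇒ 3j(7 2 7; 2 2 -4)² = 55/3094, sgn -1
4πI² = N·(3j₀)²·(3jₘ)² = 16500/48841
I = -1·√(0.337831/4π) = -0.16396259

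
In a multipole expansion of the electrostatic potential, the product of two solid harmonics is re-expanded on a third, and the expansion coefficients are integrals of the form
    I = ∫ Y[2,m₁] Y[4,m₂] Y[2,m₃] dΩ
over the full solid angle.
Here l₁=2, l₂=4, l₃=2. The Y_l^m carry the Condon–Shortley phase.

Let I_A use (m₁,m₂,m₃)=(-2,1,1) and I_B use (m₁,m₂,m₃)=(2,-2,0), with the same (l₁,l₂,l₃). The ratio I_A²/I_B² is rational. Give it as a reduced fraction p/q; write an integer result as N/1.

1/3

Shared (l₁,l₂,l₃)=(2,4,2): N and (l;000)² cancel in I_A²/I_B².
A: Δ = 4!·0!·4!/9! = 1/630; Racah Σ t=4..4: t=4:+1/144 = 1/144; ⇒ 3j(2 4 2; -2 1 1)² = 1/126, sgn -1
B: Δ = 4!·0!·4!/9! = 1/630; Racah Σ t=0..0: t=0:+1/96 = 1/96; ⇒ 3j(2 4 2; 2 -2 0)² = 1/42, sgn +1
I_A²/I_B² = (1/126)/(1/42) = 1/3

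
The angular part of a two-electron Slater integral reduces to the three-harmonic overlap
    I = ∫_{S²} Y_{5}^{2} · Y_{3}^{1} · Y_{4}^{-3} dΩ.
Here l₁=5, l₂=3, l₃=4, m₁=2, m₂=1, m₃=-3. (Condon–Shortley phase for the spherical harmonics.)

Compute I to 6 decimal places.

-0.171363

m-sum 0 ✓  L=12 even ✓  2≤4≤8 ✓
Π(2lᵢ+1) = 11×7×9 = 693
triangle coeff Δ(5,3,4) = 1/180180
Σ_t [1,3]: t=1:−1/576 t=2:+1/144 t=3:−1/576 = 1/288
(3j)²=20/1001 [(5 3 4; 0 0 0)], sign=+1
Σ_t [2,3]: t=2:+1/960 t=3:−1/4320 = 7/8640
(3j)²=343/12870 [(5 3 4; 2 1 -3)], sign=-1
⇒ 4πI² = 686/1859
I = (-1)√(686/1859/(4π)) = -0.17136315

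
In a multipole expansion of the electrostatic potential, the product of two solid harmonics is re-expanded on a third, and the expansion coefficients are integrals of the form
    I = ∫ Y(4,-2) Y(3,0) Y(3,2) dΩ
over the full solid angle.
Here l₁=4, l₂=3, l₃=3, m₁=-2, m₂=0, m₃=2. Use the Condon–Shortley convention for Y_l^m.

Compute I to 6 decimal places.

Checks pass: Σm=0; 10 even; l₃=3∈[1,7].
(2·4+1)(2·3+1)(2·3+1) = 441
Δ: 4! 4! 2! / 11! → 1/34650
sum: t=1:−1/72 t=2:+1/16 t=3:−1/72 = 5/144
3j²(4 3 3; 0 0 0) = Δ·Π!·Σ² = 2/77  (sign -1)
sum: t=2:+1/96 t=3:−1/72 = -1/288
3j²(4 3 3; -2 0 2) = Δ·Π!·Σ² = 1/462  (sign +1)
combine: 4πI² = 441·2/77·1/462 = 3/121
take √, sign -1: I = -0.04441841

-0.044418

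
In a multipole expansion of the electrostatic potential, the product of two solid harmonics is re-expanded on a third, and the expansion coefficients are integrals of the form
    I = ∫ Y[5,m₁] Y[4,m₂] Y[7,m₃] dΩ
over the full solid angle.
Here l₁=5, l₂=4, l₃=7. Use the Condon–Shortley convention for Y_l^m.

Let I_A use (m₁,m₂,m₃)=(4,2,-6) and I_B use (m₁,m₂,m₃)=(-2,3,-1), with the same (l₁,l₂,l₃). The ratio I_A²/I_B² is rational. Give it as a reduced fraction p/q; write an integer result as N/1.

1287/8575

Same 5,4,7: normalisation and zero-m 3j drop out of the ratio.
A: Δ: 2! 8! 6! / 17! → 1/6126120; sum: t=0:+1/7257600 t=1:−1/4838400 = -1/14515200; 3j²(5 4 7; 4 2 -6) = Δ·Π!·Σ² = 3/1190  (sign +1)
B: Δ: 2! 8! 6! / 17! → 1/6126120; sum: t=1:−1/1036800 t=2:+1/172800 = 1/207360; 3j²(5 4 7; -2 3 -1) = Δ·Π!·Σ² = 245/14586  (sign +1)
I_A²/I_B² = (3/1190)/(245/14586) = 1287/8575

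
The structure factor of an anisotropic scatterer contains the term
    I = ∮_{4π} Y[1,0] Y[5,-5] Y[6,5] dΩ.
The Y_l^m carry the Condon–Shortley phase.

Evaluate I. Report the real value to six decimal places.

-0.135514

Checks pass: Σm=0; 12 even; l₃=6∈[4,6].
(2·1+1)(2·5+1)(2·6+1) = 429
Δ: 0! 2! 10! / 13! → 1/858
sum: t=0:+1/14400 = 1/14400
3j²(1 5 6; 0 0 0) = Δ·Π!·Σ² = 6/143  (sign +1)
sum: t=0:+1/3628800 = 1/3628800
3j²(1 5 6; 0 -5 5) = Δ·Π!·Σ² = 1/78  (sign -1)
combine: 4πI² = 429·6/143·1/78 = 3/13
take √, sign -1: I = -0.13551395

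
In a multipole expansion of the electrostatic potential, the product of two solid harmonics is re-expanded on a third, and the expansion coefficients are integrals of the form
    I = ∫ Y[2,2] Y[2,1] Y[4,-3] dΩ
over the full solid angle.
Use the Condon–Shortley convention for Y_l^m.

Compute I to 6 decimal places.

Rules hold: Σm=0, L=8 even, 0≤4≤4.
N = 5·5·9 = 225
Δ = 0!·4!·4!/9! = 1/630
Racah Σ t=0..0: t=0:+1/16 = 1/16
⇒ 3j(2 2 4; 0 0 0)² = 2/35, sgn +1
Racah Σ t=0..0: t=0:+1/144 = 1/144
⇒ 3j(2 2 4; 2 1 -3)² = 1/18, sgn -1
4πI² = N·(3j₀)²·(3jₘ)² = 5/7
I = -1·√(0.714286/4π) = -0.23841361

-0.238414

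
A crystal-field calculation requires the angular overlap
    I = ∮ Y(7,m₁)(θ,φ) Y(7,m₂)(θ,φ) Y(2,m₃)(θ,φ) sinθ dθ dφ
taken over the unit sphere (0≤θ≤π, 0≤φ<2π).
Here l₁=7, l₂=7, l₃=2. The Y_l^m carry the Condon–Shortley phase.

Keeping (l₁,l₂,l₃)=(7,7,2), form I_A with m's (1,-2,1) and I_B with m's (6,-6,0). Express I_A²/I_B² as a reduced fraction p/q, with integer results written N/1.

729/2704

Same 7,7,2: normalisation and zero-m 3j drop out of the ratio.
A: Δ: 12! 2! 2! / 17! → 1/185640; sum: t=4:+1/1935360 t=5:−1/1209600 = -1/3225600; 3j²(7 7 2; 1 -2 1) = Δ·Π!·Σ² = 243/61880  (sign +1)
B: Δ: 12! 2! 2! / 17! → 1/185640; sum: t=0:+1/479001600 t=1:−1/159667200 = -1/239500800; 3j²(7 7 2; 6 -6 0) = Δ·Π!·Σ² = 26/1785  (sign -1)
I_A²/I_B² = (243/61880)/(26/1785) = 729/2704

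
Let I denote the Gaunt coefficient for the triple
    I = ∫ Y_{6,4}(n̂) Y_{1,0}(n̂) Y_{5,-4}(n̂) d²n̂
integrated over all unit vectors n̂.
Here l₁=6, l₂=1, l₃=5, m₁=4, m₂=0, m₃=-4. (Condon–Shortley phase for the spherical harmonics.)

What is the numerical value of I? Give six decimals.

0.182727

Checks pass: Σm=0; 12 even; l₃=5∈[5,7].
(2·6+1)(2·1+1)(2·5+1) = 429
Δ: 2! 10! 0! / 13! → 1/858
sum: t=1:−1/14400 = -1/14400
3j²(6 1 5; 0 0 0) = Δ·Π!·Σ² = 6/143  (sign +1)
sum: t=1:−1/362880 = -1/362880
3j²(6 1 5; 4 0 -4) = Δ·Π!·Σ² = 10/429  (sign +1)
combine: 4πI² = 429·6/143·10/429 = 60/143
take √, sign +1: I = 0.18272698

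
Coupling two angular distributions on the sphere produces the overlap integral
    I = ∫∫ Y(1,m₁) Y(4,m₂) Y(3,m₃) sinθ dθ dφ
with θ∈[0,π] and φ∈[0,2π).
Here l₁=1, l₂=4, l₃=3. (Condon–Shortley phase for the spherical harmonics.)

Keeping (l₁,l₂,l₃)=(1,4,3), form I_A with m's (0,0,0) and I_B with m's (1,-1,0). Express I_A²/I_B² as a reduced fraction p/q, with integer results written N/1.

l's match ⇒ only the (l;m) 3-j factors differ between A and B.
A: triangle coeff Δ(1,4,3) = 1/252; Σ_t [1,1]: t=1:−1/36 = -1/36; (3j)²=4/63 [(1 4 3; 0 0 0)], sign=+1
B: triangle coeff Δ(1,4,3) = 1/252; Σ_t [0,0]: t=0:+1/72 = 1/72; (3j)²=5/126 [(1 4 3; 1 -1 0)], sign=-1
I_A²/I_B² = (4/63)/(5/126) = 8/5

8/5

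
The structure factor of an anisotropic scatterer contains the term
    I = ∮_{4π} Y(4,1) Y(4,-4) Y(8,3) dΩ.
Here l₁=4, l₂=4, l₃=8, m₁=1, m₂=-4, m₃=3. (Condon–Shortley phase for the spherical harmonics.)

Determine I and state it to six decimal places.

-0.043020

Rules hold: Σm=0, L=16 even, 0≤8≤8.
N = 9·9·17 = 1377
Δ = 0!·8!·8!/17! = 1/218790
Racah Σ t=0..0: t=0:+1/331776 = 1/331776
⇒ 3j(4 4 8; 0 0 0)² = 490/21879, sgn +1
Racah Σ t=0..0: t=0:+1/29030400 = 1/29030400
⇒ 3j(4 4 8; 1 -4 3)² = 1/1326, sgn -1
4πI² = N·(3j₀)²·(3jₘ)² = 735/31603
I = -1·√(0.0232573/4π) = -0.04302041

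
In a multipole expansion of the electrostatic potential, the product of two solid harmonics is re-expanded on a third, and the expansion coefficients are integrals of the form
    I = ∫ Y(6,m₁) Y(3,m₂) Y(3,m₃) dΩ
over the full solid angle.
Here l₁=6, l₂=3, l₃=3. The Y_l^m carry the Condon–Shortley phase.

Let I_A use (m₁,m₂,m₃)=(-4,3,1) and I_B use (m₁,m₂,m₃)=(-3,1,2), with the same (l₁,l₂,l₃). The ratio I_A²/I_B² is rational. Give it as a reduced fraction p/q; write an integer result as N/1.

5/9

Same 6,3,3: normalisation and zero-m 3j drop out of the ratio.
A: Δ: 6! 6! 0! / 13! → 1/12012; sum: t=6:+1/34560 = 1/34560; 3j²(6 3 3; -4 3 1) = Δ·Π!·Σ² = 5/286  (sign +1)
B: Δ: 6! 6! 0! / 13! → 1/12012; sum: t=4:+1/5760 = 1/5760; 3j²(6 3 3; -3 1 2) = Δ·Π!·Σ² = 9/286  (sign -1)
I_A²/I_B² = (5/286)/(9/286) = 5/9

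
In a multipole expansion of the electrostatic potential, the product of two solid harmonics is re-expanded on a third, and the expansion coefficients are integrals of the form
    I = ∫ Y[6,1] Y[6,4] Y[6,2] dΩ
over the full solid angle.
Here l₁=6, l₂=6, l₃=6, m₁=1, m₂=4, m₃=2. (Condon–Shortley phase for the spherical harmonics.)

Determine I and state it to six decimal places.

1 + 4 + 2 = 7 ≠ 0: azimuthal integral kills it; I = 0

0.000000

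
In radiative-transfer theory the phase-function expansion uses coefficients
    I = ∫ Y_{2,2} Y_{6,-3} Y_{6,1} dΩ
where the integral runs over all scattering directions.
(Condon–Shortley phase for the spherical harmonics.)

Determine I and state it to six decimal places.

m-sum 0 ✓  L=14 even ✓  4≤6≤8 ✓
Π(2lᵢ+1) = 5×13×13 = 845
triangle coeff Δ(2,6,6) = 1/90090
Σ_t [0,2]: t=0:+1/69120 t=1:−1/14400 t=2:+1/69120 = -7/172800
(3j)²=14/715 [(2 6 6; 0 0 0)], sign=-1
Σ_t [0,0]: t=0:+1/120960 = 1/120960
(3j)²=24/1001 [(2 6 6; 2 -3 1)], sign=-1
⇒ 4πI² = 48/121
I = (+1)√(48/121/(4π)) = 0.17767364

0.177674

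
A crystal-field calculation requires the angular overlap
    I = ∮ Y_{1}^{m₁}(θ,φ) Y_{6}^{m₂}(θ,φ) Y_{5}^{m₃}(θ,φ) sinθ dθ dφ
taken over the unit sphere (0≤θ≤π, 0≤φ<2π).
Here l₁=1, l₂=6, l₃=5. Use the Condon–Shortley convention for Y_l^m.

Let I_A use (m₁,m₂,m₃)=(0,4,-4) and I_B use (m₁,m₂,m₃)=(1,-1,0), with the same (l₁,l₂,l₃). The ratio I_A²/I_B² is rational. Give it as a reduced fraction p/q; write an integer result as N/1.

Same 1,6,5: normalisation and zero-m 3j drop out of the ratio.
A: Δ: 2! 0! 10! / 13! → 1/858; sum: t=1:−1/362880 = -1/362880; 3j²(1 6 5; 0 4 -4) = Δ·Π!·Σ² = 10/429  (sign +1)
B: Δ: 2! 0! 10! / 13! → 1/858; sum: t=0:+1/28800 = 1/28800; 3j²(1 6 5; 1 -1 0) = Δ·Π!·Σ² = 7/286  (sign -1)
I_A²/I_B² = (10/429)/(7/286) = 20/21

20/21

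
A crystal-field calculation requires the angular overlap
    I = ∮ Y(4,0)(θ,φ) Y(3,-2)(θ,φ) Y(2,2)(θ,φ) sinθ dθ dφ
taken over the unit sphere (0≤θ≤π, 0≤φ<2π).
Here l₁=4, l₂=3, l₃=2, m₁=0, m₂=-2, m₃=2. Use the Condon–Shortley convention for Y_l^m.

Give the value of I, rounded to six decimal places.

l₁+l₂+l₃=9 is odd: 3j(l;000)=0 ⇒ I=0

0.000000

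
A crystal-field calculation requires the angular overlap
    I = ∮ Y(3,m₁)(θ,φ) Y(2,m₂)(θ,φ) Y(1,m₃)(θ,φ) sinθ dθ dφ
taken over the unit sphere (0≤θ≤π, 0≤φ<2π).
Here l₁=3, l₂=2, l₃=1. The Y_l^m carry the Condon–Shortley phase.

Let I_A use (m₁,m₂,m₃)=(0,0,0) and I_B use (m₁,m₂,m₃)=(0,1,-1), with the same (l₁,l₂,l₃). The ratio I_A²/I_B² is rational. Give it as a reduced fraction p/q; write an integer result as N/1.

3/1

Shared (l₁,l₂,l₃)=(3,2,1): N and (l;000)² cancel in I_A²/I_B².
A: Δ = 4!·2!·0!/7! = 1/105; Racah Σ t=2..2: t=2:+1/4 = 1/4; ⇒ 3j(3 2 1; 0 0 0)² = 3/35, sgn -1
B: Δ = 4!·2!·0!/7! = 1/105; Racah Σ t=3..3: t=3:−1/12 = -1/12; ⇒ 3j(3 2 1; 0 1 -1)² = 1/35, sgn -1
I_A²/I_B² = (3/35)/(1/35) = 3/1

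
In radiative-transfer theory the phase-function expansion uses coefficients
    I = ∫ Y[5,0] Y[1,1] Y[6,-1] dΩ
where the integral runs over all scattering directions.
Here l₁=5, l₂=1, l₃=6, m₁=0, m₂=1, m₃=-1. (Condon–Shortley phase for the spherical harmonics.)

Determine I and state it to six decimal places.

Checks pass: Σm=0; 12 even; l₃=6∈[4,6].
(2·5+1)(2·1+1)(2·6+1) = 429
Δ: 0! 10! 2! / 13! → 1/858
sum: t=0:+1/14400 = 1/14400
3j²(5 1 6; 0 0 0) = Δ·Π!·Σ² = 6/143  (sign +1)
sum: t=0:+1/28800 = 1/28800
3j²(5 1 6; 0 1 -1) = Δ·Π!·Σ² = 7/286  (sign -1)
combine: 4πI² = 429·6/143·7/286 = 63/143
take √, sign -1: I = -0.18723944

-0.187239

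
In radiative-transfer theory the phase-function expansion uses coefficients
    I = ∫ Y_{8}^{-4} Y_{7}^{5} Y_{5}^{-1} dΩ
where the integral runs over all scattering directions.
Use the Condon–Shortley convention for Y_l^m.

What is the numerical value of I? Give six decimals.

-0.011252

Checks pass: Σm=0; 20 even; l₃=5∈[1,15].
(2·8+1)(2·7+1)(2·5+1) = 2805
Δ: 10! 6! 4! / 21! → 1/814773960
sum: t=3:−1/87091200 t=4:+1/4976640 t=5:−1/2073600 t=6:+1/4976640 t=7:−1/87091200 = -1/9676800
3j²(8 7 5; 0 0 0) = Δ·Π!·Σ² = 360/46189  (sign +1)
sum: t=8:+1/92897280 t=9:−1/78382080 t=10:+1/696729600 = -1/1791590400
3j²(8 7 5; -4 5 -1) = Δ·Π!·Σ² = 11/151164  (sign -1)
combine: 4πI² = 2805·360/46189·11/151164 = 1650/1037153
take √, sign -1: I = -0.01125163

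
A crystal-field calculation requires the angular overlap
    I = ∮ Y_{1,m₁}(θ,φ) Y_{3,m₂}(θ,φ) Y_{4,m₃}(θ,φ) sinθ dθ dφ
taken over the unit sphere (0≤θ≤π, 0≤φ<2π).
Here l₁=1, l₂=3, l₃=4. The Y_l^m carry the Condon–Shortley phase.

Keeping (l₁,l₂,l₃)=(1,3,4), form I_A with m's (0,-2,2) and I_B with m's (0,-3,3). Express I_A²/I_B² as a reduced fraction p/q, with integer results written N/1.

Same 1,3,4: normalisation and zero-m 3j drop out of the ratio.
A: Δ: 0! 2! 6! / 9! → 1/252; sum: t=0:+1/120 = 1/120; 3j²(1 3 4; 0 -2 2) = Δ·Π!·Σ² = 1/21  (sign +1)
B: Δ: 0! 2! 6! / 9! → 1/252; sum: t=0:+1/720 = 1/720; 3j²(1 3 4; 0 -3 3) = Δ·Π!·Σ² = 1/36  (sign -1)
I_A²/I_B² = (1/21)/(1/36) = 12/7

12/7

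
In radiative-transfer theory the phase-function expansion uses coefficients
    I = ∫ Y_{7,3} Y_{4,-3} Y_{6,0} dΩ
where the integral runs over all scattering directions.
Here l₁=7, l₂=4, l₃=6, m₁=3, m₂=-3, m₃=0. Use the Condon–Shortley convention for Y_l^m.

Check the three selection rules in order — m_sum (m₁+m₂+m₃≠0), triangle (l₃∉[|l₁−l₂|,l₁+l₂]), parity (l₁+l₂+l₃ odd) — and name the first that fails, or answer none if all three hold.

Σmᵢ = 0  ✓
l₃∈[|l₁−l₂|,l₁+l₂]=[3,11], have l₃=6  ✓
Σlᵢ = 17 ⇒ odd  ✗

parity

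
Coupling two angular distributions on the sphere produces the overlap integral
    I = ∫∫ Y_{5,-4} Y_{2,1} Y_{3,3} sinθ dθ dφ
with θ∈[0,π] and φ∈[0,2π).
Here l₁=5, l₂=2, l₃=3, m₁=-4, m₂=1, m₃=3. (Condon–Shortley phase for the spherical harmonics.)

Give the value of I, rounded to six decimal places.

Checks pass: Σm=0; 10 even; l₃=3∈[3,7].
(2·5+1)(2·2+1)(2·3+1) = 385
Δ: 4! 6! 0! / 11! → 1/2310
sum: t=2:+1/144 = 1/144
3j²(5 2 3; 0 0 0) = Δ·Π!·Σ² = 10/231  (sign -1)
sum: t=3:−1/4320 = -1/4320
3j²(5 2 3; -4 1 3) = Δ·Π!·Σ² = 2/55  (sign -1)
combine: 4πI² = 385·10/231·2/55 = 20/33
take √, sign +1: I = 0.21961050

0.219610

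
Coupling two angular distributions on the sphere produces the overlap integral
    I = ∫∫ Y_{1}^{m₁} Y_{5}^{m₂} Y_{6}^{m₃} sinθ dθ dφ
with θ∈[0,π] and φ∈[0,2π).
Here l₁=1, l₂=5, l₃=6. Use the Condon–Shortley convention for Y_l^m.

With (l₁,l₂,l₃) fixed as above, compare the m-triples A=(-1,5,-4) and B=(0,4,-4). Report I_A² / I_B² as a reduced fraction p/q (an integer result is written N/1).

Same 1,5,6: normalisation and zero-m 3j drop out of the ratio.
A: Δ: 0! 2! 10! / 13! → 1/858; sum: t=0:+1/7257600 = 1/7257600; 3j²(1 5 6; -1 5 -4) = Δ·Π!·Σ² = 1/858  (sign +1)
B: Δ: 0! 2! 10! / 13! → 1/858; sum: t=0:+1/362880 = 1/362880; 3j²(1 5 6; 0 4 -4) = Δ·Π!·Σ² = 10/429  (sign +1)
I_A²/I_B² = (1/858)/(10/429) = 1/20

1/20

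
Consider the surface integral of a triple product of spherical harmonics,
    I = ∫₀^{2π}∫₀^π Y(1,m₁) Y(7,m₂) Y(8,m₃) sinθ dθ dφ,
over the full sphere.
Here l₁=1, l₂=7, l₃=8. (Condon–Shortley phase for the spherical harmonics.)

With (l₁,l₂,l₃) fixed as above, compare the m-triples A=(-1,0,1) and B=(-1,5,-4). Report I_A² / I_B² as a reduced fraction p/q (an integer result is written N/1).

Shared (l₁,l₂,l₃)=(1,7,8): N and (l;000)² cancel in I_A²/I_B².
A: Δ = 0!·2!·14!/17! = 1/2040; Racah Σ t=0..0: t=0:+1/50803200 = 1/50803200; ⇒ 3j(1 7 8; -1 0 1)² = 3/170, sgn -1
B: Δ = 0!·2!·14!/17! = 1/2040; Racah Σ t=0..0: t=0:+1/1916006400 = 1/1916006400; ⇒ 3j(1 7 8; -1 5 -4)² = 1/340, sgn +1
I_A²/I_B² = (3/170)/(1/340) = 6/1

6/1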